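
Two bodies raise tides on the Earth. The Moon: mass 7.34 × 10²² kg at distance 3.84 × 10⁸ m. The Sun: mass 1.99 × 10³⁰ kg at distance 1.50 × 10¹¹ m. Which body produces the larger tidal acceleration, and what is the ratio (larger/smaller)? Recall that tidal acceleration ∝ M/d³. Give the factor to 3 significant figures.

Compare M/d³ for the two perturbers:
The Moon: (7.34 × 10²²) / (3.84 × 10⁸)³ = 1.296 × 10⁻³
The Sun: (1.99 × 10³⁰) / (1.50 × 10¹¹)³ = 5.896 × 10⁻⁴
Ratio (larger/smaller) = 2.20

The Moon, by a factor of ≈ 2.20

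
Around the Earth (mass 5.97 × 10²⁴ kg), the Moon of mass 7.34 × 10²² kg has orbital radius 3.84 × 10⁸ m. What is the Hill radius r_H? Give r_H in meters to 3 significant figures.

6.15 × 10⁷ m

r_H ≈ a (m/3M)^(1/3)
    = (3.84 × 10⁸) × (7.34 × 10²² / (3 × 5.97 × 10²⁴))^(1/3)
    = 6.15 × 10⁷ m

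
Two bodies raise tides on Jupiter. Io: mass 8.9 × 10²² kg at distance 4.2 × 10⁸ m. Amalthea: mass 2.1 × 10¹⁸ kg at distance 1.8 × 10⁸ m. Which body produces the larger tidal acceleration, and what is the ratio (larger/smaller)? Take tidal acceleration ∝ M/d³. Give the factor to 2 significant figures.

Io, by a factor of ≈ 3300

Tidal stretch scales as M/d³; compute that for each body.
Io: (8.9 × 10²²) / (4.2 × 10⁸)³ = 1.201 × 10⁻³
Amalthea: (2.1 × 10¹⁸) / (1.8 × 10⁸)³ = 3.601 × 10⁻⁷
Ratio (larger/smaller) = 3300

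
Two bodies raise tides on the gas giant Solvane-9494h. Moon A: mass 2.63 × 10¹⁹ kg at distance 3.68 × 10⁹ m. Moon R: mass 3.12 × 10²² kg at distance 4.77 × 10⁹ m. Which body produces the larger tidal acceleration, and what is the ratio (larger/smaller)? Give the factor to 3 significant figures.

The tide-raising term goes as M/d³ (the gradient of a 1/d² field).
Moon A: (2.63 × 10¹⁹) / (3.68 × 10⁹)³ = 5.277 × 10⁻¹⁰
Moon R: (3.12 × 10²²) / (4.77 × 10⁹)³ = 2.875 × 10⁻⁷
Ratio (larger/smaller) = 545

Moon R, by a factor of ≈ 545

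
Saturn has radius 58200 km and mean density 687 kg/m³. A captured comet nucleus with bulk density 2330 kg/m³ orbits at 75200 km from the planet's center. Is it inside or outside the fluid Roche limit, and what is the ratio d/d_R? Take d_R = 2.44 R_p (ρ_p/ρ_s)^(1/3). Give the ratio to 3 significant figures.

d_R = 2.44 × (58200 km) × (687/2330)^(1/3) = 94520 km
d/d_R = (75200) / (94520) = 0.796
Since d/d_R < 1, the body is inside the Roche limit.

inside; d/d_R ≈ 0.796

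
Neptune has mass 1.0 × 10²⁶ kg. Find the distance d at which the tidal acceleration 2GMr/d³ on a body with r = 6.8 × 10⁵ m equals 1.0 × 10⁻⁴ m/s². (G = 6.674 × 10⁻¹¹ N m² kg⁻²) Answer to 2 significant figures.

4.5 × 10⁸ m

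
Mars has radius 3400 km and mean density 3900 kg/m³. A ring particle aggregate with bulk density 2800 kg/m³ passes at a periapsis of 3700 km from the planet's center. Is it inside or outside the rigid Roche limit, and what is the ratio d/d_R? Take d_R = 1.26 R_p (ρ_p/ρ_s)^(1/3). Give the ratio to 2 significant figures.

d_R = 1.26 × (3400 km) × (3900/2800)^(1/3) = 4784 km
d/d_R = (3700) / (4784) = 0.77
Since d/d_R < 1, the body is inside the Roche limit.

inside; d/d_R ≈ 0.77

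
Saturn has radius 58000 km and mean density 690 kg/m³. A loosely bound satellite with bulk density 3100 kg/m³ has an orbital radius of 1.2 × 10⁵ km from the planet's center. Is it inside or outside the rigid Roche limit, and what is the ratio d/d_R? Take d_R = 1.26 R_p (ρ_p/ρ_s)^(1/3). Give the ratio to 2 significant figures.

outside; d/d_R ≈ 2.7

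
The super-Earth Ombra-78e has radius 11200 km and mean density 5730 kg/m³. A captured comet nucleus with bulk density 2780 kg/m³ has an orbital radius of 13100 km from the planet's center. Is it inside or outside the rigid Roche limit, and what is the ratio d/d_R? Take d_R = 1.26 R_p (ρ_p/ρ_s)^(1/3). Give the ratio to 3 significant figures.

d_R = 1.26 × (11200 km) × (5730/2780)^(1/3) = 17960 km
d/d_R = (13100) / (17960) = 0.729
Since d/d_R < 1, the body is inside the Roche limit.

inside; d/d_R ≈ 0.729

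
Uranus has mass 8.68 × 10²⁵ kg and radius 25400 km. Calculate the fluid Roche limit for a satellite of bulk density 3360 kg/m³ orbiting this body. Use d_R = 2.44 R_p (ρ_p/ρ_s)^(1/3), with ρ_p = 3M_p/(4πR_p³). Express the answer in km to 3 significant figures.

ρ_p = 3M_p/(4πR_p³) = 3 × (8.68 × 10²⁵) / (4π × (2.54 × 10⁷ m)³) = 1260 kg/m³
d_R = 2.44 × 25400 km × (1260/3360)^(1/3)
    = 44700 km

44700 km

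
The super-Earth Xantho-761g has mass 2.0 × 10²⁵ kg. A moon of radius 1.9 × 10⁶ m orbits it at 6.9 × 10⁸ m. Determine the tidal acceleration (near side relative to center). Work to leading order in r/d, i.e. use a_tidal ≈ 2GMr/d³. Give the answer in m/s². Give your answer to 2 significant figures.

1.5 × 10⁻⁵ m/s²

The tidal stretch is the gradient of GM/d² times the body's extent r, hence the 1/d³ dependence.
Δa = 2GMr/d³
   = 2 × (6.674 × 10⁻¹¹) × (2.0 × 10²⁵) × (1.9 × 10⁶) / (6.9 × 10⁸)³
   = 1.5 × 10⁻⁵ m/s²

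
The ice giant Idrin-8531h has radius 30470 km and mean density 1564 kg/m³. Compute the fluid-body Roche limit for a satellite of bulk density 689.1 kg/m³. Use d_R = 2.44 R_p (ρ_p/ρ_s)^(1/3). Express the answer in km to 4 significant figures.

97700 km

d_R = 2.44 × 30470 km × (1564/689.1)^(1/3)
    = 97700 km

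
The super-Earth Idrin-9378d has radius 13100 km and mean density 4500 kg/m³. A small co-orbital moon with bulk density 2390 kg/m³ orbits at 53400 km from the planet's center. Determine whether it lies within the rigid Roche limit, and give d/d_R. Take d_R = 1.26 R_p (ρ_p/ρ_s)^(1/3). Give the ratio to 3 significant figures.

outside; d/d_R ≈ 2.62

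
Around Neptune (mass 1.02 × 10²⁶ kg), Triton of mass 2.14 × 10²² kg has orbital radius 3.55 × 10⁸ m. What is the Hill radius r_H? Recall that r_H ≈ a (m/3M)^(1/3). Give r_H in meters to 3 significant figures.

r_H ≈ a (m/3M)^(1/3)
    = (3.55 × 10⁸) × (2.14 × 10²² / (3 × 1.02 × 10²⁶))^(1/3)
    = 1.46 × 10⁷ m

1.46 × 10⁷ m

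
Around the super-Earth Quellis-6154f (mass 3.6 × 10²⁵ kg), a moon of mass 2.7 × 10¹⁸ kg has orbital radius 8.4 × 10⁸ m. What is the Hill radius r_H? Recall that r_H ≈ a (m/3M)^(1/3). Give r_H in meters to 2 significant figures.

2.5 × 10⁶ m

r_H ≈ a (m/3M)^(1/3)
    = (8.4 × 10⁸) × (2.7 × 10¹⁸ / (3 × 3.6 × 10²⁵))^(1/3)
    = 2.5 × 10⁶ m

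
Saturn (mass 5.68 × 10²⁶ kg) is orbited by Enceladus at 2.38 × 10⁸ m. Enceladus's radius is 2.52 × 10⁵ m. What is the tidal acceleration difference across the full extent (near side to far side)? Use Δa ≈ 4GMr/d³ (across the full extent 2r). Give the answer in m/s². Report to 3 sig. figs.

a_tidal = 4GMr/d³
        = 4 × (6.674 × 10⁻¹¹) × (5.68 × 10²⁶) × (2.52 × 10⁵) / (2.38 × 10⁸)³
        = 2.83 × 10⁻³ m/s²

2.83 × 10⁻³ m/s²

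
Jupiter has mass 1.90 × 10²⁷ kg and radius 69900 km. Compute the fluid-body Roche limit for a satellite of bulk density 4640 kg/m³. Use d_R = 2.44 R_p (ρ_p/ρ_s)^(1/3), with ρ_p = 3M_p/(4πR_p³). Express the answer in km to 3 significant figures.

1.12 × 10⁵ km

ρ_p = 3M_p/(4πR_p³) = 3 × (1.90 × 10²⁷) / (4π × (6.99 × 10⁷ m)³) = 1330 kg/m³
d_R = 2.44 × 69900 km × (1330/4640)^(1/3)
    = 1.12 × 10⁵ km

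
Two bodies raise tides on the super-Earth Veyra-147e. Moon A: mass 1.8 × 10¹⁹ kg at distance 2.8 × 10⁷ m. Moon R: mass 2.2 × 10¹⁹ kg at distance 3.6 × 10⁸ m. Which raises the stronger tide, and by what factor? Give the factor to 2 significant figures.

Moon A, by a factor of ≈ 1700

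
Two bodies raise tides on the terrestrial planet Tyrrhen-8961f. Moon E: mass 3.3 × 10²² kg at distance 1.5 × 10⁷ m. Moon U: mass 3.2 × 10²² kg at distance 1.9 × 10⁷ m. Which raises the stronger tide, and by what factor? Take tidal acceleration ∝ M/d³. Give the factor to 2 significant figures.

Tidal acceleration ∝ M/d³, so compare M/d³ for each.
Moon E: (3.3 × 10²²) / (1.5 × 10⁷)³ = 9.778
Moon U: (3.2 × 10²²) / (1.9 × 10⁷)³ = 4.665
Ratio (larger/smaller) = 2.1

Moon E, by a factor of ≈ 2.1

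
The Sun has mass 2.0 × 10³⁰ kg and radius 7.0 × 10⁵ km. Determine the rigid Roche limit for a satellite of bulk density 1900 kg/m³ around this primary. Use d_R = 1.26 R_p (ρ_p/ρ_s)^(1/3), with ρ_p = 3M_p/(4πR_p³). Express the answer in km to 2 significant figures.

ρ_p = 3M_p/(4πR_p³) = 3 × (2.0 × 10³⁰) / (4π × (7.0 × 10⁸ m)³) = 1400 kg/m³
d_R = 1.26 × 7.0 × 10⁵ km × (1400/1900)^(1/3)
    = 8.0 × 10⁵ km

8.0 × 10⁵ km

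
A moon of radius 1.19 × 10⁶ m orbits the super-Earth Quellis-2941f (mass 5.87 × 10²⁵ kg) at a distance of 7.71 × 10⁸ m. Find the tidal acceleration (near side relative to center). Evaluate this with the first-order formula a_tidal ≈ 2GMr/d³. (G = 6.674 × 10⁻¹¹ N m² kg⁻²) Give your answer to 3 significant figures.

Δg = 2GMr/d³
   = 2 × (6.674 × 10⁻¹¹) × (5.87 × 10²⁵) × (1.19 × 10⁶) / (7.71 × 10⁸)³
   = 2.03 × 10⁻⁵ m/s²

2.03 × 10⁻⁵ m/s²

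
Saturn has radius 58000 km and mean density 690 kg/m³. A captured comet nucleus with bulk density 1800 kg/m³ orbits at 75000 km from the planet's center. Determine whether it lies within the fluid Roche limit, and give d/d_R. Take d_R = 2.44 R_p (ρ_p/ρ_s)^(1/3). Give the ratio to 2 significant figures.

d_R = 2.44 × (58000 km) × (690/1800)^(1/3) = 1.028 × 10⁵ km
d/d_R = (75000) / (1.028 × 10⁵) = 0.73
Since d/d_R < 1, the body is inside the Roche limit.

inside; d/d_R ≈ 0.73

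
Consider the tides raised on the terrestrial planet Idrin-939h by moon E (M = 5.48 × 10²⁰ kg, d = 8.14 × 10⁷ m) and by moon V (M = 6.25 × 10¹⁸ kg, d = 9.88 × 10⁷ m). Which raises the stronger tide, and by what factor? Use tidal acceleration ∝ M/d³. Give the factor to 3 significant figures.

Moon E, by a factor of ≈ 157

The tide-raising term goes as M/d³ (the gradient of a 1/d² field).
Moon E: (5.48 × 10²⁰) / (8.14 × 10⁷)³ = 1.016 × 10⁻³
Moon V: (6.25 × 10¹⁸) / (9.88 × 10⁷)³ = 6.481 × 10⁻⁶
Ratio (larger/smaller) = 157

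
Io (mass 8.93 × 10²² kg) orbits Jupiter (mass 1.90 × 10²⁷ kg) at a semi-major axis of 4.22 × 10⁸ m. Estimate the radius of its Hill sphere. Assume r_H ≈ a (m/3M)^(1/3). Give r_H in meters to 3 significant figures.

r_H ≈ a (m/3M)^(1/3)
    = (4.22 × 10⁸) × (8.93 × 10²² / (3 × 1.90 × 10²⁷))^(1/3)
    = 1.06 × 10⁷ m

1.06 × 10⁷ m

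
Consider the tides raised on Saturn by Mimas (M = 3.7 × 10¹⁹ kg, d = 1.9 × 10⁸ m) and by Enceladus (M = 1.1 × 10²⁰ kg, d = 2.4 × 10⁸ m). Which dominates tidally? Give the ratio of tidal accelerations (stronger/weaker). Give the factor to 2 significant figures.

Enceladus, by a factor of ≈ 1.5

The tide-raising term goes as M/d³ (the gradient of a 1/d² field).
Mimas: (3.7 × 10¹⁹) / (1.9 × 10⁸)³ = 5.394 × 10⁻⁶
Enceladus: (1.1 × 10²⁰) / (2.4 × 10⁸)³ = 7.957 × 10⁻⁶
Ratio (larger/smaller) = 1.5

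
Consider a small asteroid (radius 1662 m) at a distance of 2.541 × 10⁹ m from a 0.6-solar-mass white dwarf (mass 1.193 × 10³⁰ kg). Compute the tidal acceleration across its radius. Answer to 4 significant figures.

1.613 × 10⁻⁵ m/s²

Δg = 2GMr/d³
   = 2 × (6.674 × 10⁻¹¹) × (1.193 × 10³⁰) × (1662) / (2.541 × 10⁹)³
   = 1.613 × 10⁻⁵ m/s²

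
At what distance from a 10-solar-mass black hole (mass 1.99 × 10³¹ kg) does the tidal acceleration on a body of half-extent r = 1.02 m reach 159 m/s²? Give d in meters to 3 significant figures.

2GMr/d³ = a_tidal  ⇒  d = (2GMr / a_tidal)^(1/3)
d = (2 × 6.674×10⁻¹¹ × (1.99 × 10³¹) × (1.02) / (159))^(1/3)
  = 2.57 × 10⁶ m

2.57 × 10⁶ m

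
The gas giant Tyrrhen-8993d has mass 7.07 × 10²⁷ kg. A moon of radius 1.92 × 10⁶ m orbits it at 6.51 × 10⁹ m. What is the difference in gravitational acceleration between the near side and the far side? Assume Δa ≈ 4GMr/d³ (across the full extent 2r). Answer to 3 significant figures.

The field gradient is 2GM/d³; across the full diameter 2r the difference is 4GMr/d³.
Δg = 4GMr/d³
   = 4 × (6.674 × 10⁻¹¹) × (7.07 × 10²⁷) × (1.92 × 10⁶) / (6.51 × 10⁹)³
   = 1.31 × 10⁻⁵ m/s²

1.31 × 10⁻⁵ m/s²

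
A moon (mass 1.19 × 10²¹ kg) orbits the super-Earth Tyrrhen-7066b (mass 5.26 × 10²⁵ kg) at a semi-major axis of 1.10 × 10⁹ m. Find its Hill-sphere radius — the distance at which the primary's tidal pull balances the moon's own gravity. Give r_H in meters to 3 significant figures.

2.16 × 10⁷ m

r_H ≈ a (m/3M)^(1/3)
    = (1.10 × 10⁹) × (1.19 × 10²¹ / (3 × 5.26 × 10²⁵))^(1/3)
    = 2.16 × 10⁷ m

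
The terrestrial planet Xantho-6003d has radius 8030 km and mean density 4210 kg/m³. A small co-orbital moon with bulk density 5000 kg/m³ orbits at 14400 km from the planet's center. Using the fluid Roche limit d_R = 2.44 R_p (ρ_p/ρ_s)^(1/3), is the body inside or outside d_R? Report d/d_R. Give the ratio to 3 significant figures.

inside; d/d_R ≈ 0.778

d_R = 2.44 × (8030 km) × (4210/5000)^(1/3) = 18500 km
d/d_R = (14400) / (18500) = 0.778
Since d/d_R < 1, the body is inside the Roche limit.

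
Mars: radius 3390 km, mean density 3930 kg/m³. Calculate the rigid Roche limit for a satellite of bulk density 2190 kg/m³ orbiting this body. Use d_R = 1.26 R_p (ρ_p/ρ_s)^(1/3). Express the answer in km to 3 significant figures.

5190 km

d_R = 1.26 × 3390 km × (3930/2190)^(1/3)
    = 5190 km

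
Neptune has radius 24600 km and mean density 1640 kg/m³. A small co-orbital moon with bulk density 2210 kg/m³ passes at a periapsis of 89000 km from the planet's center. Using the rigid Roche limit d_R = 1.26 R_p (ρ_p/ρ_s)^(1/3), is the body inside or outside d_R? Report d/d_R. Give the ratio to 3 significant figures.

outside; d/d_R ≈ 3.17

d_R = 1.26 × (24600 km) × (1640/2210)^(1/3) = 28060 km
d/d_R = (89000) / (28060) = 3.17
Since d/d_R > 1, the body is outside the Roche limit.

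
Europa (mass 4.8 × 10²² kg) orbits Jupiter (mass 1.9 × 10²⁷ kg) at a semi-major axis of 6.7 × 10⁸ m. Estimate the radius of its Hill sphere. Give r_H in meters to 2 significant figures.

r_H ≈ a (m/3M)^(1/3)
    = (6.7 × 10⁸) × (4.8 × 10²² / (3 × 1.9 × 10²⁷))^(1/3)
    = 1.4 × 10⁷ m

1.4 × 10⁷ m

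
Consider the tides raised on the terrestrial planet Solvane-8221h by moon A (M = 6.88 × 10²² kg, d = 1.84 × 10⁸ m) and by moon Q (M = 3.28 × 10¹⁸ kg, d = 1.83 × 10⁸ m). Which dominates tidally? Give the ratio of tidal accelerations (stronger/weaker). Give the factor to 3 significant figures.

Moon A, by a factor of ≈ 20600

Tidal stretch scales as M/d³; compute that for each body.
Moon A: (6.88 × 10²²) / (1.84 × 10⁸)³ = 1.104 × 10⁻²
Moon Q: (3.28 × 10¹⁸) / (1.83 × 10⁸)³ = 5.352 × 10⁻⁷
Ratio (larger/smaller) = 20600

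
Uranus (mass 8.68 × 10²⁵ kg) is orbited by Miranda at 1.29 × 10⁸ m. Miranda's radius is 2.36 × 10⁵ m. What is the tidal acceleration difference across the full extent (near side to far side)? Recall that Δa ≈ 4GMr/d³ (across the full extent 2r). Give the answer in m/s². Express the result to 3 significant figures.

Near-to-far spans 2r, so the tidal difference is twice the near-to-center value: 4GMr/d³.
Δg = 4GMr/d³
   = 4 × (6.674 × 10⁻¹¹) × (8.68 × 10²⁵) × (2.36 × 10⁵) / (1.29 × 10⁸)³
   = 2.55 × 10⁻³ m/s²

2.55 × 10⁻³ m/s²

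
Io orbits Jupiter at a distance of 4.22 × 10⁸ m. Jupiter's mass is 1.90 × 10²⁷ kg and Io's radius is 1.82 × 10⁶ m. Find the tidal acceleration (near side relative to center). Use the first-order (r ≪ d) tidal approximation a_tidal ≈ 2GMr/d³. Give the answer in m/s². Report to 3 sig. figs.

6.14 × 10⁻³ m/s²

Δg = 2GMr/d³
   = 2 × (6.674 × 10⁻¹¹) × (1.90 × 10²⁷) × (1.82 × 10⁶) / (4.22 × 10⁸)³
   = 6.14 × 10⁻³ m/s²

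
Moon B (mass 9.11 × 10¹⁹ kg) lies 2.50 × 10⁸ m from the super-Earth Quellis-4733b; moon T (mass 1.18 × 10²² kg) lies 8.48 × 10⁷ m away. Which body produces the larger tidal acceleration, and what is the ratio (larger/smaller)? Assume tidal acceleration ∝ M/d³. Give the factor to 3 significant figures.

Moon T, by a factor of ≈ 3320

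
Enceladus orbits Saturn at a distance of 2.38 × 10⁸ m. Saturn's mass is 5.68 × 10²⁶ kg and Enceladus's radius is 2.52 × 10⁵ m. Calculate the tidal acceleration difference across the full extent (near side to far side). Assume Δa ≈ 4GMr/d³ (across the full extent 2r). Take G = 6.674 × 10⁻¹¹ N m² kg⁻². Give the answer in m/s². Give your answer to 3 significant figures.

Near-to-far spans 2r, so the tidal difference is twice the near-to-center value: 4GMr/d³.
Δg = 4GMr/d³
   = 4 × (6.674 × 10⁻¹¹) × (5.68 × 10²⁶) × (2.52 × 10⁵) / (2.38 × 10⁸)³
   = 2.83 × 10⁻³ m/s²

2.83 × 10⁻³ m/s²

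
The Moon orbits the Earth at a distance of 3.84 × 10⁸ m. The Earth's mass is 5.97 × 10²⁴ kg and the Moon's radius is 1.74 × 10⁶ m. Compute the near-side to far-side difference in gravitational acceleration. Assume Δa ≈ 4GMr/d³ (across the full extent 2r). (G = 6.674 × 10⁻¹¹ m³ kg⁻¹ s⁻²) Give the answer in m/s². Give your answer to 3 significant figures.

4.90 × 10⁻⁵ m/s²

Differencing GM/(d−r)² and GM/(d+r)² to first order in r/d gives 4GMr/d³.
Δg = 4GMr/d³
   = 4 × (6.674 × 10⁻¹¹) × (5.97 × 10²⁴) × (1.74 × 10⁶) / (3.84 × 10⁸)³
   = 4.90 × 10⁻⁵ m/s²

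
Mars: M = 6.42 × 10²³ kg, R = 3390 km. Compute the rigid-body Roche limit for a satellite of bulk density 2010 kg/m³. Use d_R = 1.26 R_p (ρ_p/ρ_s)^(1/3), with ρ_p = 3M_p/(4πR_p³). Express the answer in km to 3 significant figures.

ρ_p = 3M_p/(4πR_p³) = 3 × (6.42 × 10²³) / (4π × (3.39 × 10⁶ m)³) = 3930 kg/m³
d_R = 1.26 × 3390 km × (3930/2010)^(1/3)
    = 5340 km

5340 km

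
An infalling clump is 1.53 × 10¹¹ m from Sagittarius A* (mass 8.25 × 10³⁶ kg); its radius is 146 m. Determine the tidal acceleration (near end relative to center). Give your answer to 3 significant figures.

4.49 × 10⁻⁵ m/s²

a_tidal = 2GMr/d³
        = 2 × (6.674 × 10⁻¹¹) × (8.25 × 10³⁶) × (146) / (1.53 × 10¹¹)³
        = 4.49 × 10⁻⁵ m/s²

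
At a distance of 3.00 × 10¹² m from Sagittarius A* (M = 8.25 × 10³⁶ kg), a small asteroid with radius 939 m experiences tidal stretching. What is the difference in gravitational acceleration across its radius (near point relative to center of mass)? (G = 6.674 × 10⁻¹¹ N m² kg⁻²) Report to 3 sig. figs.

3.83 × 10⁻⁸ m/s²

Since r ≪ d, expand the inverse-square field across one radius to get the leading 2GMr/d³ term.
a_tidal = 2GMr/d³
        = 2 × (6.674 × 10⁻¹¹) × (8.25 × 10³⁶) × (939) / (3.00 × 10¹²)³
        = 3.83 × 10⁻⁸ m/s²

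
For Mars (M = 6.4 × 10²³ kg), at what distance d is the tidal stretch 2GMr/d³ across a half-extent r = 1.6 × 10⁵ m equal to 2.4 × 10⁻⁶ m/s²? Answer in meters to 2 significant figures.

1.8 × 10⁸ m

2GMr/d³ = a_tidal  ⇒  d = (2GMr / a_tidal)^(1/3)
d = (2 × 6.674×10⁻¹¹ × (6.4 × 10²³) × (1.6 × 10⁵) / (2.4 × 10⁻⁶))^(1/3)
  = 1.8 × 10⁸ m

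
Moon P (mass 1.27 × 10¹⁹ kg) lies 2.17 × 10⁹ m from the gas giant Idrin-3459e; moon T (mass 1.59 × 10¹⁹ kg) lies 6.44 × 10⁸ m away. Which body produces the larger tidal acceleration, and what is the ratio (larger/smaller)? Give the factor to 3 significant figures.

Moon T, by a factor of ≈ 47.9

Compare M/d³ for the two perturbers:
Moon P: (1.27 × 10¹⁹) / (2.17 × 10⁹)³ = 1.243 × 10⁻⁹
Moon T: (1.59 × 10¹⁹) / (6.44 × 10⁸)³ = 5.953 × 10⁻⁸
Ratio (larger/smaller) = 47.9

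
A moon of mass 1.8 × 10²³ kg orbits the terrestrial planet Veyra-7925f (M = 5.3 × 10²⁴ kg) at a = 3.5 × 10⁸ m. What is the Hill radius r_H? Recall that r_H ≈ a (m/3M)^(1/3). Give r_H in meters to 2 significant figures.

7.9 × 10⁷ m

r_H ≈ a (m/3M)^(1/3)
    = (3.5 × 10⁸) × (1.8 × 10²³ / (3 × 5.3 × 10²⁴))^(1/3)
    = 7.9 × 10⁷ m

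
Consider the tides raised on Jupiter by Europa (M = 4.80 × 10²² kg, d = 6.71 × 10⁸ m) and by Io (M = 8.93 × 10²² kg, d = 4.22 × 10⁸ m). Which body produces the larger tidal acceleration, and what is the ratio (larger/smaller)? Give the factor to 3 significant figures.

Io, by a factor of ≈ 7.48

Tidal acceleration ∝ M/d³, so compare M/d³ for each.
Europa: (4.80 × 10²²) / (6.71 × 10⁸)³ = 1.589 × 10⁻⁴
Io: (8.93 × 10²²) / (4.22 × 10⁸)³ = 1.188 × 10⁻³
Ratio (larger/smaller) = 7.48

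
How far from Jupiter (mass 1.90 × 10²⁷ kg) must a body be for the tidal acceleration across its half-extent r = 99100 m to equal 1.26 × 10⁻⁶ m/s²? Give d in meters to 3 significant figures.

2.71 × 10⁹ m

2GMr/d³ = a_tidal  ⇒  d = (2GMr / a_tidal)^(1/3)
d = (2 × 6.674×10⁻¹¹ × (1.90 × 10²⁷) × (99100) / (1.26 × 10⁻⁶))^(1/3)
  = 2.71 × 10⁹ m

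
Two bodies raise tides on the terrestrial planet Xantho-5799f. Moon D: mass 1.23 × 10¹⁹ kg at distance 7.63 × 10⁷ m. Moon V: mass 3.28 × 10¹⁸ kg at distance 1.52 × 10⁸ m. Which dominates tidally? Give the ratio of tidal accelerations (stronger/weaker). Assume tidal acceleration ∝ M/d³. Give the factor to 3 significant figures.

Moon D, by a factor of ≈ 29.6

Tidal acceleration ∝ M/d³, so compare M/d³ for each.
Moon D: (1.23 × 10¹⁹) / (7.63 × 10⁷)³ = 2.769 × 10⁻⁵
Moon V: (3.28 × 10¹⁸) / (1.52 × 10⁸)³ = 9.340 × 10⁻⁷
Ratio (larger/smaller) = 29.6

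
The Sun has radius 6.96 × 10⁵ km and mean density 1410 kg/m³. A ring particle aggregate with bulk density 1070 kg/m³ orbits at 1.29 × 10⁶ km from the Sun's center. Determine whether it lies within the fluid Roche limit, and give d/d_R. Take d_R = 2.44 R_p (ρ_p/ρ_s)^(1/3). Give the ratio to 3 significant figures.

d_R = 2.44 × (6.96 × 10⁵ km) × (1410/1070)^(1/3) = 1.862 × 10⁶ km
d/d_R = (1.29 × 10⁶) / (1.862 × 10⁶) = 0.693
Since d/d_R < 1, the body is inside the Roche limit.

inside; d/d_R ≈ 0.693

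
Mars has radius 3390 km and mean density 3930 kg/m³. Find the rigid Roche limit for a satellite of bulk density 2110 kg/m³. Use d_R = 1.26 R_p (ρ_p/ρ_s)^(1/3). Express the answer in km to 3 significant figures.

d_R = 1.26 × 3390 km × (3930/2110)^(1/3)
    = 5260 km

5260 km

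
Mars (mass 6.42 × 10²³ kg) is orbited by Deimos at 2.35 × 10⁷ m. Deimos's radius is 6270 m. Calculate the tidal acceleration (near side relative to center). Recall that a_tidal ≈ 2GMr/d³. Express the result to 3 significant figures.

a_tidal = 2GMr/d³
        = 2 × (6.674 × 10⁻¹¹) × (6.42 × 10²³) × (6270) / (2.35 × 10⁷)³
        = 4.14 × 10⁻⁵ m/s²

4.14 × 10⁻⁵ m/s²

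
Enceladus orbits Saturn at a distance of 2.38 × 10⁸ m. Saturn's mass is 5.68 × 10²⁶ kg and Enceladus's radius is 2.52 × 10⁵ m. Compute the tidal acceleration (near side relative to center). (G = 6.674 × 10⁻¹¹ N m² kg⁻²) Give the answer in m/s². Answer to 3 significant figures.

The tidal stretch is the gradient of GM/d² times the body's extent r, hence the 1/d³ dependence.
a_tidal = 2GMr/d³
        = 2 × (6.674 × 10⁻¹¹) × (5.68 × 10²⁶) × (2.52 × 10⁵) / (2.38 × 10⁸)³
        = 1.42 × 10⁻³ m/s²

1.42 × 10⁻³ m/s²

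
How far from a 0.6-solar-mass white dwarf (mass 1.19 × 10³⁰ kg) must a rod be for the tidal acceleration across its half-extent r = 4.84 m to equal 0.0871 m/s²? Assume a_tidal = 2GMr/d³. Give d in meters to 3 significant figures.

2GMr/d³ = a_tidal  ⇒  d = (2GMr / a_tidal)^(1/3)
d = (2 × 6.674×10⁻¹¹ × (1.19 × 10³⁰) × (4.84) / (0.0871))^(1/3)
  = 2.07 × 10⁷ m

2.07 × 10⁷ m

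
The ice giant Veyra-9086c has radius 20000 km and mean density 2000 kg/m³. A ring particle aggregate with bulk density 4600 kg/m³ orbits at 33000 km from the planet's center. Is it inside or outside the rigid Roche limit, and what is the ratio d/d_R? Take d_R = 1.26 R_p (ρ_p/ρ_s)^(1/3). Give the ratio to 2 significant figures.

outside; d/d_R ≈ 1.7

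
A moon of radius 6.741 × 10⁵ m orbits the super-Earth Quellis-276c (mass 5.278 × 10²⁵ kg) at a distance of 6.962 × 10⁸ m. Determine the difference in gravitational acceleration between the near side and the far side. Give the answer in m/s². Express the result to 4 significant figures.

2.815 × 10⁻⁵ m/s²

The field gradient is 2GM/d³; across the full diameter 2r the difference is 4GMr/d³.
Δa = 4GMr/d³
   = 4 × (6.674 × 10⁻¹¹) × (5.278 × 10²⁵) × (6.741 × 10⁵) / (6.962 × 10⁸)³
   = 2.815 × 10⁻⁵ m/s²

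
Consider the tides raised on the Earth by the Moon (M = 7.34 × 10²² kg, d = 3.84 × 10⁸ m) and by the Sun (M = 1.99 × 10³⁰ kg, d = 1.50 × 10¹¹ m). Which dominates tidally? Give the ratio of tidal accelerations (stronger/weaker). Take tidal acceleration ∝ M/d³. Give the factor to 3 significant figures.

Tidal acceleration ∝ M/d³, so compare M/d³ for each.
The Moon: (7.34 × 10²²) / (3.84 × 10⁸)³ = 1.296 × 10⁻³
The Sun: (1.99 × 10³⁰) / (1.50 × 10¹¹)³ = 5.896 × 10⁻⁴
Ratio (larger/smaller) = 2.20

The Moon, by a factor of ≈ 2.20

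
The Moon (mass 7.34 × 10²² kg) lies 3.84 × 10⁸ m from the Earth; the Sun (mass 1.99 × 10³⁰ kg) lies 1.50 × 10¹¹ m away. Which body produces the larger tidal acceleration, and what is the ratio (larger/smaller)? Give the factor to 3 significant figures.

The Moon, by a factor of ≈ 2.20

Tidal acceleration ∝ M/d³, so compare M/d³ for each.
The Moon: (7.34 × 10²²) / (3.84 × 10⁸)³ = 1.296 × 10⁻³
The Sun: (1.99 × 10³⁰) / (1.50 × 10¹¹)³ = 5.896 × 10⁻⁴
Ratio (larger/smaller) = 2.20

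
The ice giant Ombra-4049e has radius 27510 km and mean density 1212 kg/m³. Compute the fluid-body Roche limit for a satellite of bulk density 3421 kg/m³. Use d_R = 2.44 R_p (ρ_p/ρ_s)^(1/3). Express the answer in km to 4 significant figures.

47500 km

d_R = 2.44 × 27510 km × (1212/3421)^(1/3)
    = 47500 km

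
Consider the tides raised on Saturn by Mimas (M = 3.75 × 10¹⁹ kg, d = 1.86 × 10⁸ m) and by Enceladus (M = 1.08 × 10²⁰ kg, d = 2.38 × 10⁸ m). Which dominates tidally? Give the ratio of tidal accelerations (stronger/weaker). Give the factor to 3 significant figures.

Compare M/d³ for the two perturbers:
Mimas: (3.75 × 10¹⁹) / (1.86 × 10⁸)³ = 5.828 × 10⁻⁶
Enceladus: (1.08 × 10²⁰) / (2.38 × 10⁸)³ = 8.011 × 10⁻⁶
Ratio (larger/smaller) = 1.37

Enceladus, by a factor of ≈ 1.37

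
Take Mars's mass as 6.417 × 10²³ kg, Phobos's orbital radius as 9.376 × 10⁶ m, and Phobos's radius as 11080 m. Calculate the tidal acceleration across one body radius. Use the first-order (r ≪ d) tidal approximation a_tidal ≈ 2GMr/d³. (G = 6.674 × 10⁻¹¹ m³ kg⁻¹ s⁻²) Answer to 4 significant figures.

a_tidal = 2GMr/d³
        = 2 × (6.674 × 10⁻¹¹) × (6.417 × 10²³) × (11080) / (9.376 × 10⁶)³
        = 1.151 × 10⁻³ m/s²

1.151 × 10⁻³ m/s²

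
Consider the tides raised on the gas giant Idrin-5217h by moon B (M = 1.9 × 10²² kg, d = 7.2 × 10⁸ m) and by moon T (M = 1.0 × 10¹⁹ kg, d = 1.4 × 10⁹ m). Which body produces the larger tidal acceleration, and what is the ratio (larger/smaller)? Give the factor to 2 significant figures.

Moon B, by a factor of ≈ 14000

Tidal stretch scales as M/d³; compute that for each body.
Moon B: (1.9 × 10²²) / (7.2 × 10⁸)³ = 5.090 × 10⁻⁵
Moon T: (1.0 × 10¹⁹) / (1.4 × 10⁹)³ = 3.644 × 10⁻⁹
Ratio (larger/smaller) = 14000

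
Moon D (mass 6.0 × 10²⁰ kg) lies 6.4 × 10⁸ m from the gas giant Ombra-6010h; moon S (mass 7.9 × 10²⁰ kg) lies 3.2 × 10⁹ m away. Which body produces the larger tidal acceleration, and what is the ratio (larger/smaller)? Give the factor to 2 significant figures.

Moon D, by a factor of ≈ 95

Tidal acceleration ∝ M/d³, so compare M/d³ for each.
Moon D: (6.0 × 10²⁰) / (6.4 × 10⁸)³ = 2.289 × 10⁻⁶
Moon S: (7.9 × 10²⁰) / (3.2 × 10⁹)³ = 2.411 × 10⁻⁸
Ratio (larger/smaller) = 95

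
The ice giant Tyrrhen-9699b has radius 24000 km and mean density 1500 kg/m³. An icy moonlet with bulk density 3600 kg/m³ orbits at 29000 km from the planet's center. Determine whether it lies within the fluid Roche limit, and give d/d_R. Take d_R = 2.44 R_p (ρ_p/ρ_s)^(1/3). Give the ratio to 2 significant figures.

d_R = 2.44 × (24000 km) × (1500/3600)^(1/3) = 43740 km
d/d_R = (29000) / (43740) = 0.66
Since d/d_R < 1, the body is inside the Roche limit.

inside; d/d_R ≈ 0.66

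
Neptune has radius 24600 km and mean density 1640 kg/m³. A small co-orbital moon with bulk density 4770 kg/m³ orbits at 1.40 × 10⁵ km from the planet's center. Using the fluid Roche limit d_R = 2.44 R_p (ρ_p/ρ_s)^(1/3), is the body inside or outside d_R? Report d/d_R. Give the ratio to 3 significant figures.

outside; d/d_R ≈ 3.33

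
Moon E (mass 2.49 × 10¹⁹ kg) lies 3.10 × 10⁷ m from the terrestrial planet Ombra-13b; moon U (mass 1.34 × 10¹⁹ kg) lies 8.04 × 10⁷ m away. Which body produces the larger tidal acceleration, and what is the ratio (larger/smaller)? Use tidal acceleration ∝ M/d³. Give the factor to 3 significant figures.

The tide-raising term goes as M/d³ (the gradient of a 1/d² field).
Moon E: (2.49 × 10¹⁹) / (3.10 × 10⁷)³ = 8.358 × 10⁻⁴
Moon U: (1.34 × 10¹⁹) / (8.04 × 10⁷)³ = 2.578 × 10⁻⁵
Ratio (larger/smaller) = 32.4

Moon E, by a factor of ≈ 32.4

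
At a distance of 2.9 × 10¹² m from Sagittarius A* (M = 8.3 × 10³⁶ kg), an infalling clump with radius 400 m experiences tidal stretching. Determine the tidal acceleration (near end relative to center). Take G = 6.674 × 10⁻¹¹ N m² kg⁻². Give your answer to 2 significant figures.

The tidal stretch is the gradient of GM/d² times the body's extent r, hence the 1/d³ dependence.
Δa = 2GMr/d³
   = 2 × (6.674 × 10⁻¹¹) × (8.3 × 10³⁶) × (400) / (2.9 × 10¹²)³
   = 1.8 × 10⁻⁸ m/s²

1.8 × 10⁻⁸ m/s²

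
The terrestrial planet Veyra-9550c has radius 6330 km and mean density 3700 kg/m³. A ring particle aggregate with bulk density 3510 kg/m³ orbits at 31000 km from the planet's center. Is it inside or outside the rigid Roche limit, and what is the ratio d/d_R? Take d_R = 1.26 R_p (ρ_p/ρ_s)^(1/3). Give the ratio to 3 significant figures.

outside; d/d_R ≈ 3.82

d_R = 1.26 × (6330 km) × (3700/3510)^(1/3) = 8117 km
d/d_R = (31000) / (8117) = 3.82
Since d/d_R > 1, the body is outside the Roche limit.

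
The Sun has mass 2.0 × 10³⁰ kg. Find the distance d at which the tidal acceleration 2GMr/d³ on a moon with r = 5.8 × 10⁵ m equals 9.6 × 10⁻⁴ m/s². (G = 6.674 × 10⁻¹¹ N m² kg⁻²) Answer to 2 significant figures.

2GMr/d³ = a_tidal  ⇒  d = (2GMr / a_tidal)^(1/3)
d = (2 × 6.674×10⁻¹¹ × (2.0 × 10³⁰) × (5.8 × 10⁵) / (9.6 × 10⁻⁴))^(1/3)
  = 5.4 × 10⁹ m

5.4 × 10⁹ m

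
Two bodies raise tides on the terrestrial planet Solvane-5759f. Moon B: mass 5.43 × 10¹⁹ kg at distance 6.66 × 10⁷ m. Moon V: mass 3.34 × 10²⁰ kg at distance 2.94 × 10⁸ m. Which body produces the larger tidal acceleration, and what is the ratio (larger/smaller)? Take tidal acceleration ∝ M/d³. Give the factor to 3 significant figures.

Moon B, by a factor of ≈ 14.0

Compare M/d³ for the two perturbers:
Moon B: (5.43 × 10¹⁹) / (6.66 × 10⁷)³ = 1.838 × 10⁻⁴
Moon V: (3.34 × 10²⁰) / (2.94 × 10⁸)³ = 1.314 × 10⁻⁵
Ratio (larger/smaller) = 14.0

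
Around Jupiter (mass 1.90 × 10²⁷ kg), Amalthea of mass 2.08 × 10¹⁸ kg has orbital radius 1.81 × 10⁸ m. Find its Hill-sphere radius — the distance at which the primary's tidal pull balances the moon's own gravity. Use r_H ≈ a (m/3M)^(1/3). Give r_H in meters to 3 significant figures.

r_H ≈ a (m/3M)^(1/3)
    = (1.81 × 10⁸) × (2.08 × 10¹⁸ / (3 × 1.90 × 10²⁷))^(1/3)
    = 1.29 × 10⁵ m

1.29 × 10⁵ m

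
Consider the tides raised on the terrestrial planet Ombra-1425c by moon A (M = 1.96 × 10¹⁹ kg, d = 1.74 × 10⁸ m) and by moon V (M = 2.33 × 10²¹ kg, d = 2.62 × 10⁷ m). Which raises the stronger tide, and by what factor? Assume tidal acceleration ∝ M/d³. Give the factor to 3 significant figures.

Moon V, by a factor of ≈ 34800

Tidal acceleration ∝ M/d³, so compare M/d³ for each.
Moon A: (1.96 × 10¹⁹) / (1.74 × 10⁸)³ = 3.721 × 10⁻⁶
Moon V: (2.33 × 10²¹) / (2.62 × 10⁷)³ = 1.296 × 10⁻¹
Ratio (larger/smaller) = 34800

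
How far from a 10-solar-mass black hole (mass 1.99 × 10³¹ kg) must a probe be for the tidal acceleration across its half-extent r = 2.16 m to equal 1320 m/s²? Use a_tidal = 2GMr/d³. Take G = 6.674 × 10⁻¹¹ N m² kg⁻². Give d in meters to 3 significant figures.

1.63 × 10⁶ m

2GMr/d³ = a_tidal  ⇒  d = (2GMr / a_tidal)^(1/3)
d = (2 × 6.674×10⁻¹¹ × (1.99 × 10³¹) × (2.16) / (1320))^(1/3)
  = 1.63 × 10⁶ m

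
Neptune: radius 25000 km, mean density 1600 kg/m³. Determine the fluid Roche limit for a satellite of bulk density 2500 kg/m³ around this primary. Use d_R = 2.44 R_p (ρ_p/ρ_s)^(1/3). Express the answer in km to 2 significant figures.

d_R = 2.44 × 25000 km × (1600/2500)^(1/3)
    = 53000 km

53000 km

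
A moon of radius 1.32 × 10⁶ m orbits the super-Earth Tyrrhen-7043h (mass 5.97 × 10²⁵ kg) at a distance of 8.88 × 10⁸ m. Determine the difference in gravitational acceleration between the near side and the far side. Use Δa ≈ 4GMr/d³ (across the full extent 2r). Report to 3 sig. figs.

3.00 × 10⁻⁵ m/s²

The field gradient is 2GM/d³; across the full diameter 2r the difference is 4GMr/d³.
Δg = 4GMr/d³
   = 4 × (6.674 × 10⁻¹¹) × (5.97 × 10²⁵) × (1.32 × 10⁶) / (8.88 × 10⁸)³
   = 3.00 × 10⁻⁵ m/s²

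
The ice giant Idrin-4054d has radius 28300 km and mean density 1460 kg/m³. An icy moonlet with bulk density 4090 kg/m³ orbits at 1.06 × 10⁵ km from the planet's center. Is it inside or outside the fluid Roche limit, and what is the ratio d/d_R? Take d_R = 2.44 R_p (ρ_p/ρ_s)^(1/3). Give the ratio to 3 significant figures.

d_R = 2.44 × (28300 km) × (1460/4090)^(1/3) = 48980 km
d/d_R = (1.06 × 10⁵) / (48980) = 2.16
Since d/d_R > 1, the body is outside the Roche limit.

outside; d/d_R ≈ 2.16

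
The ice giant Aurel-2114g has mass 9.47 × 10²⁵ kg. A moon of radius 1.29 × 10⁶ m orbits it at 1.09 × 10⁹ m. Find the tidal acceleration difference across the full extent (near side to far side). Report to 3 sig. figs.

2.52 × 10⁻⁵ m/s²

Near-to-far spans 2r, so the tidal difference is twice the near-to-center value: 4GMr/d³.
a_tidal = 4GMr/d³
        = 4 × (6.674 × 10⁻¹¹) × (9.47 × 10²⁵) × (1.29 × 10⁶) / (1.09 × 10⁹)³
        = 2.52 × 10⁻⁵ m/s²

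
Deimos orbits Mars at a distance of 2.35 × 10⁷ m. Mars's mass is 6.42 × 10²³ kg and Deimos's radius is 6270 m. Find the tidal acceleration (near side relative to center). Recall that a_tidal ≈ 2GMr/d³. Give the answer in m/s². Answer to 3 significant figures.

Δa = 2GMr/d³
   = 2 × (6.674 × 10⁻¹¹) × (6.42 × 10²³) × (6270) / (2.35 × 10⁷)³
   = 4.14 × 10⁻⁵ m/s²

4.14 × 10⁻⁵ m/s²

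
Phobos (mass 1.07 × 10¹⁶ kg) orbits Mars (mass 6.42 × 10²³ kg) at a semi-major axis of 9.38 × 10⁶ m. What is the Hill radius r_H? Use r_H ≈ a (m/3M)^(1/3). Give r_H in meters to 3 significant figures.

r_H ≈ a (m/3M)^(1/3)
    = (9.38 × 10⁶) × (1.07 × 10¹⁶ / (3 × 6.42 × 10²³))^(1/3)
    = 1.66 × 10⁴ m

1.66 × 10⁴ m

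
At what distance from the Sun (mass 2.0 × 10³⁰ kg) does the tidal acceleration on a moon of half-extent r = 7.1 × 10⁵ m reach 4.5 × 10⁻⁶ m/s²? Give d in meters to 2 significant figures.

3.5 × 10¹⁰ m

2GMr/d³ = a_tidal  ⇒  d = (2GMr / a_tidal)^(1/3)
d = (2 × 6.674×10⁻¹¹ × (2.0 × 10³⁰) × (7.1 × 10⁵) / (4.5 × 10⁻⁶))^(1/3)
  = 3.5 × 10¹⁰ m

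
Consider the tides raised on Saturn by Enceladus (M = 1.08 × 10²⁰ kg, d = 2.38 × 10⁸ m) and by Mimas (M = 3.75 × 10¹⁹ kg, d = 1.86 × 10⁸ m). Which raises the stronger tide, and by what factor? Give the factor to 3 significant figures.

Enceladus, by a factor of ≈ 1.37

Tidal stretch scales as M/d³; compute that for each body.
Enceladus: (1.08 × 10²⁰) / (2.38 × 10⁸)³ = 8.011 × 10⁻⁶
Mimas: (3.75 × 10¹⁹) / (1.86 × 10⁸)³ = 5.828 × 10⁻⁶
Ratio (larger/smaller) = 1.37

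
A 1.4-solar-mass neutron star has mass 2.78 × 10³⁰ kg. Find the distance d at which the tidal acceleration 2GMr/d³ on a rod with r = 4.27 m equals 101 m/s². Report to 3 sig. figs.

2.50 × 10⁶ m

2GMr/d³ = a_tidal  ⇒  d = (2GMr / a_tidal)^(1/3)
d = (2 × 6.674×10⁻¹¹ × (2.78 × 10³⁰) × (4.27) / (101))^(1/3)
  = 2.50 × 10⁶ m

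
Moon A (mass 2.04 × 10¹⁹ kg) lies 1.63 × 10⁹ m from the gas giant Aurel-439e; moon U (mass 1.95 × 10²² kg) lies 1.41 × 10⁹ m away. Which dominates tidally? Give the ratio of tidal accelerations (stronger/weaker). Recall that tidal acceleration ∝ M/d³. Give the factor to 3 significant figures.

Moon U, by a factor of ≈ 1480

Tidal acceleration ∝ M/d³, so compare M/d³ for each.
Moon A: (2.04 × 10¹⁹) / (1.63 × 10⁹)³ = 4.711 × 10⁻⁹
Moon U: (1.95 × 10²²) / (1.41 × 10⁹)³ = 6.956 × 10⁻⁶
Ratio (larger/smaller) = 1480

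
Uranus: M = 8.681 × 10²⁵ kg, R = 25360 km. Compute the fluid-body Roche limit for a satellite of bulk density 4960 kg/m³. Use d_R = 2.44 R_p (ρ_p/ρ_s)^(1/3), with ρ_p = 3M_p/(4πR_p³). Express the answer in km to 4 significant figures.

ρ_p = 3M_p/(4πR_p³) = 3 × (8.681 × 10²⁵) / (4π × (2.536 × 10⁷ m)³) = 1271 kg/m³
d_R = 2.44 × 25360 km × (1271/4960)^(1/3)
    = 39300 km

39300 km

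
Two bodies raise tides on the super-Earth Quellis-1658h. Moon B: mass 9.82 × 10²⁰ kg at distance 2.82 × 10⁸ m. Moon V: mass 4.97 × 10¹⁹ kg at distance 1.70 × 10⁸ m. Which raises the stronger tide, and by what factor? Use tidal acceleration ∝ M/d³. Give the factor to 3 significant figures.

Moon B, by a factor of ≈ 4.33

Compare M/d³ for the two perturbers:
Moon B: (9.82 × 10²⁰) / (2.82 × 10⁸)³ = 4.379 × 10⁻⁵
Moon V: (4.97 × 10¹⁹) / (1.70 × 10⁸)³ = 1.012 × 10⁻⁵
Ratio (larger/smaller) = 4.33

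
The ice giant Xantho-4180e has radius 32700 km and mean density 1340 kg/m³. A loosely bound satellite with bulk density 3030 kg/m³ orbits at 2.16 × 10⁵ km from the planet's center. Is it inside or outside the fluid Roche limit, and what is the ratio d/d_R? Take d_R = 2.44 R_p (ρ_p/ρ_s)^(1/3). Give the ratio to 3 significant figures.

d_R = 2.44 × (32700 km) × (1340/3030)^(1/3) = 60790 km
d/d_R = (2.16 × 10⁵) / (60790) = 3.55
Since d/d_R > 1, the body is outside the Roche limit.

outside; d/d_R ≈ 3.55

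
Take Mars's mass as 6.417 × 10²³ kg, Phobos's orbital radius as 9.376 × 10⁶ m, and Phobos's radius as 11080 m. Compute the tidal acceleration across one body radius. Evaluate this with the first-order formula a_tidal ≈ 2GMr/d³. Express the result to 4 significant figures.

1.151 × 10⁻³ m/s²

Δa = 2GMr/d³
   = 2 × (6.674 × 10⁻¹¹) × (6.417 × 10²³) × (11080) / (9.376 × 10⁶)³
   = 1.151 × 10⁻³ m/s²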